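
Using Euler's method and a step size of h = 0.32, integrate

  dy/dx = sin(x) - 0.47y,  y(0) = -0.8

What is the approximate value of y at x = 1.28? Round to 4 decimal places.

Euler: y_{n+1} = y_n + h·f(x_n, y_n).
x=0.000000, y=-0.800000: f=0.376000 → y ← -0.800000 + 0.32·0.376000 = -0.679680
x=0.320000, y=-0.679680: f=0.634016 → y ← -0.679680 + 0.32·0.634016 = -0.476795
x=0.640000, y=-0.476795: f=0.821289 → y ← -0.476795 + 0.32·0.821289 = -0.213982
x=0.960000, y=-0.213982: f=0.919763 → y ← -0.213982 + 0.32·0.919763 = 0.080342
y(1.28) ≈ 0.0803

0.0803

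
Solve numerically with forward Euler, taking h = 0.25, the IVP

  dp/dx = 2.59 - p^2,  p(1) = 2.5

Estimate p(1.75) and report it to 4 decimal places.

Euler: p_{n+1} = p_n + h·f(x_n, p_n).
x=1.000000, p=2.500000: f=-3.660000 → p ← 2.500000 + 0.25·(-3.660000) = 1.585000
x=1.250000, p=1.585000: f=0.077775 → p ← 1.585000 + 0.25·0.077775 = 1.604444
x=1.500000, p=1.604444: f=0.015760 → p ← 1.604444 + 0.25·0.015760 = 1.608384
p(1.75) ≈ 1.6084

1.6084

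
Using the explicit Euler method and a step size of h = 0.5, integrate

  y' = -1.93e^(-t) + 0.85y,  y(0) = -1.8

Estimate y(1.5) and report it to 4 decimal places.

-8.3572

Euler: y_{n+1} = y_n + h·f(t_n, y_n).
t=0.000000, y=-1.800000: f=-3.460000 → y ← -1.800000 + 0.5·(-3.460000) = -3.530000
t=0.500000, y=-3.530000: f=-4.171104 → y ← -3.530000 + 0.5·(-4.171104) = -5.615552
t=1.000000, y=-5.615552: f=-5.483227 → y ← -5.615552 + 0.5·(-5.483227) = -8.357165
y(1.5) ≈ -8.3572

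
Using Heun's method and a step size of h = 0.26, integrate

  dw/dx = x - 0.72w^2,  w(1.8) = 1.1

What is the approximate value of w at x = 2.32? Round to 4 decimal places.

Heun: k1 = f(x_n, w_n); k2 = f(x_n + h, w_n + h·k1); w_{n+1} = w_n + (h/2)·(k1 + k2).
x=1.800000, w=1.100000:
  k1 = f(1.800000, 1.100000) = 0.928800
  k2 = f(2.060000, 1.341488) = 0.764295
  w ← 1.100000 + (0.26/2)·(0.928800 + 0.764295) = 1.320102
x=2.060000, w=1.320102:
  k1 = f(2.060000, 1.320102) = 0.805277
  k2 = f(2.320000, 1.529474) = 0.635710
  w ← 1.320102 + (0.26/2)·(0.805277 + 0.635710) = 1.507431
w(2.32) ≈ 1.5074

1.5074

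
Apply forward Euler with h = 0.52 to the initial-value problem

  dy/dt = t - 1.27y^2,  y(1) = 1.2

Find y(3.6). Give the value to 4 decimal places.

Euler: y_{n+1} = y_n + h·f(t_n, y_n).
t=1.000000, y=1.200000: f=-0.828800 → y ← 1.200000 + 0.52·(-0.828800) = 0.769024
t=1.520000, y=0.769024: f=0.768925 → y ← 0.769024 + 0.52·0.768925 = 1.168865
t=2.040000, y=1.168865: f=0.304869 → y ← 1.168865 + 0.52·0.304869 = 1.327397
t=2.560000, y=1.327397: f=0.322283 → y ← 1.327397 + 0.52·0.322283 = 1.494984
t=3.080000, y=1.494984: f=0.241580 → y ← 1.494984 + 0.52·0.241580 = 1.620605
y(3.6) ≈ 1.6206

1.6206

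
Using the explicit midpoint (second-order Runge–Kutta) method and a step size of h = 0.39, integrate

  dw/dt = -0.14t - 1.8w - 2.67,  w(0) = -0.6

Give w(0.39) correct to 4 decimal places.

-1.0131

Midpoint: k1 = f(t_n, w_n); k2 = f(t_n + h/2, w_n + (h/2)·k1); w_{n+1} = w_n + h·k2.
t=0.000000, w=-0.600000:
  k1 = f(0.000000, -0.600000) = -1.590000
  k2 = f(0.195000, -0.910050) = -1.059210
  w ← -0.600000 + 0.39·(-1.059210) = -1.013092
w(0.39) ≈ -1.0131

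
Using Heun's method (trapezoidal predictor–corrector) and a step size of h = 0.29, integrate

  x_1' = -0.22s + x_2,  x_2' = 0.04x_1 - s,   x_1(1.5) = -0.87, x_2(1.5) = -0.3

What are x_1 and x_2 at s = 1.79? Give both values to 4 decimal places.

Heun on (x_1,x_2): k1 = f(s_n, state_n); k2 = f(s_n + h, state_n + h·k1); state_{n+1} = state_n + (h/2)·(k1 + k2).
1.500000: (-0.870000, -0.300000)
  k1 = (-0.630000, -1.534800)
  predictor → (-1.052700, -0.745092)
  k2 = (-1.138892, -1.832108)
  → (-1.126489, -0.788202)
(x_1(1.79), x_2(1.79)) ≈ (-1.1265, -0.7882)

-1.1265, -0.7882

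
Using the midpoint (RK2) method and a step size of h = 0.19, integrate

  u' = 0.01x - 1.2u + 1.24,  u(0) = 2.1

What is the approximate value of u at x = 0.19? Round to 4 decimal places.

1.8847

Midpoint: k1 = f(x_n, u_n); k2 = f(x_n + h/2, u_n + (h/2)·k1); u_{n+1} = u_n + h·k2.
x=0.000000, u=2.100000:
  k1 = f(0.000000, 2.100000) = -1.280000
  k2 = f(0.095000, 1.978400) = -1.133130
  u ← 2.100000 + 0.19·(-1.133130) = 1.884705
u(0.19) ≈ 1.8847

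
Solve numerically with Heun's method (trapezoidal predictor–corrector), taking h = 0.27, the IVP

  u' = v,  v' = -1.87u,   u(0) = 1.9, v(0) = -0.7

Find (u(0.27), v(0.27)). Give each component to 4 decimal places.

1.5815, -1.6116

Heun on (u,v): k1 = f(t_n, state_n); k2 = f(t_n + h, state_n + h·k1); state_{n+1} = state_n + (h/2)·(k1 + k2).
0.000000: (1.900000, -0.700000)
  k1 = (-0.700000, -3.553000)
  predictor → (1.711000, -1.659310)
  k2 = (-1.659310, -3.199570)
  → (1.581493, -1.611597)
(u(0.27), v(0.27)) ≈ (1.5815, -1.6116)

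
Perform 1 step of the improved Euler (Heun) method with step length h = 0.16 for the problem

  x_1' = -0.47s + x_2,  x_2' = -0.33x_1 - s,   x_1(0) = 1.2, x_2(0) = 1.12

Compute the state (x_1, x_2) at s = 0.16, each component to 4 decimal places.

Heun on (x_1,x_2): k1 = f(s_n, state_n); k2 = f(s_n + h, state_n + h·k1); state_{n+1} = state_n + (h/2)·(k1 + k2).
0.000000: (1.200000, 1.120000)
  k1 = (1.120000, -0.396000)
  predictor → (1.379200, 1.056640)
  k2 = (0.981440, -0.615136)
  → (1.368115, 1.039109)
(x_1(0.16), x_2(0.16)) ≈ (1.3681, 1.0391)

1.3681, 1.0391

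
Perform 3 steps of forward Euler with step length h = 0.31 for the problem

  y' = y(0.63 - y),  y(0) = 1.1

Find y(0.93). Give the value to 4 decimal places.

Euler: y_{n+1} = y_n + h·f(t_n, y_n).
t=0.000000, y=1.100000: f=-0.517000 → y ← 1.100000 + 0.31·(-0.517000) = 0.939730
t=0.310000, y=0.939730: f=-0.291063 → y ← 0.939730 + 0.31·(-0.291063) = 0.849501
t=0.620000, y=0.849501: f=-0.186466 → y ← 0.849501 + 0.31·(-0.186466) = 0.791696
y(0.93) ≈ 0.7917

0.7917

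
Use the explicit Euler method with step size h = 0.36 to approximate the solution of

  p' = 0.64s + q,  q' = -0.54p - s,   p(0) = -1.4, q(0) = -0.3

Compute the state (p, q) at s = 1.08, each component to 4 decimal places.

-1.2203, 0.1555

Euler on (p,q): p_{n+1} = p_n + h·p', q_{n+1} = q_n + h·q'.
0.000000: (-1.400000, -0.300000); f=(-0.300000, 0.756000) → (-1.508000, -0.027840)
0.360000: (-1.508000, -0.027840); f=(0.202560, 0.454320) → (-1.435078, 0.135715)
0.720000: (-1.435078, 0.135715); f=(0.596515, 0.054942) → (-1.220333, 0.155494)
(p(1.08), q(1.08)) ≈ (-1.2203, 0.1555)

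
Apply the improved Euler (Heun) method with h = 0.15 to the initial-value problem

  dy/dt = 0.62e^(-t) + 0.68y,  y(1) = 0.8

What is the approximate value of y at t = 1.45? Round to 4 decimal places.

Heun: k1 = f(t_n, y_n); k2 = f(t_n + h, y_n + h·k1); y_{n+1} = y_n + (h/2)·(k1 + k2).
t=1.000000, y=0.800000:
  k1 = f(1.000000, 0.800000) = 0.772085
  k2 = f(1.150000, 0.915813) = 0.819067
  y ← 0.800000 + (0.15/2)·(0.772085 + 0.819067) = 0.919336
t=1.150000, y=0.919336:
  k1 = f(1.150000, 0.919336) = 0.821464
  k2 = f(1.300000, 1.042556) = 0.877908
  y ← 0.919336 + (0.15/2)·(0.821464 + 0.877908) = 1.046789
t=1.300000, y=1.046789:
  k1 = f(1.300000, 1.046789) = 0.880786
  k2 = f(1.450000, 1.178907) = 0.947091
  y ← 1.046789 + (0.15/2)·(0.880786 + 0.947091) = 1.183880
y(1.45) ≈ 1.1839

1.1839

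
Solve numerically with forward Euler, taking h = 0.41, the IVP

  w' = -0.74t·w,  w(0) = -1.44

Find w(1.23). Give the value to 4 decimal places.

Euler: w_{n+1} = w_n + h·f(t_n, w_n).
t=0.000000, w=-1.440000: f=0.000000 → w ← -1.440000 + 0.41·0.000000 = -1.440000
t=0.410000, w=-1.440000: f=0.436896 → w ← -1.440000 + 0.41·0.436896 = -1.260873
t=0.820000, w=-1.260873: f=0.765098 → w ← -1.260873 + 0.41·0.765098 = -0.947183
w(1.23) ≈ -0.9472

-0.9472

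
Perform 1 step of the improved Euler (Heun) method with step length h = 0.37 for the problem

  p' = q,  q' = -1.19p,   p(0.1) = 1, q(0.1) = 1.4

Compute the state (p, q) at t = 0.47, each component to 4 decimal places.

1.4365, 0.8457

Heun on (p,q): k1 = f(t_n, state_n); k2 = f(t_n + h, state_n + h·k1); state_{n+1} = state_n + (h/2)·(k1 + k2).
0.100000: (1.000000, 1.400000)
  k1 = (1.400000, -1.190000)
  predictor → (1.518000, 0.959700)
  k2 = (0.959700, -1.806420)
  → (1.436545, 0.845662)
(p(0.47), q(0.47)) ≈ (1.4365, 0.8457)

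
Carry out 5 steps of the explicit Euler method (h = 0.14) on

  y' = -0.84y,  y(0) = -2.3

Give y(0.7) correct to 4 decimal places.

-1.2304

Euler: y_{n+1} = y_n + h·f(x_n, y_n).
x=0.000000, y=-2.300000: f=1.932000 → y ← -2.300000 + 0.14·1.932000 = -2.029520
x=0.140000, y=-2.029520: f=1.704797 → y ← -2.029520 + 0.14·1.704797 = -1.790848
x=0.280000, y=-1.790848: f=1.504313 → y ← -1.790848 + 0.14·1.504313 = -1.580245
x=0.420000, y=-1.580245: f=1.327406 → y ← -1.580245 + 0.14·1.327406 = -1.394408
x=0.560000, y=-1.394408: f=1.171303 → y ← -1.394408 + 0.14·1.171303 = -1.230426
y(0.7) ≈ -1.2304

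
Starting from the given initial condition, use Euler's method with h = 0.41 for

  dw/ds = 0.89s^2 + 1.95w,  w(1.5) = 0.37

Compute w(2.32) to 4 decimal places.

Euler: w_{n+1} = w_n + h·f(s_n, w_n).
s=1.500000, w=0.370000: f=2.724000 → w ← 0.370000 + 0.41·2.724000 = 1.486840
s=1.910000, w=1.486840: f=6.146147 → w ← 1.486840 + 0.41·6.146147 = 4.006760
w(2.32) ≈ 4.0068

4.0068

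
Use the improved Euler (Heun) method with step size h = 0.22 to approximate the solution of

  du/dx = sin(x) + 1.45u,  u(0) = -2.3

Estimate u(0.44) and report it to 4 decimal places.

-4.2047

Heun: k1 = f(x_n, u_n); k2 = f(x_n + h, u_n + h·k1); u_{n+1} = u_n + (h/2)·(k1 + k2).
x=0.000000, u=-2.300000:
  k1 = f(0.000000, -2.300000) = -3.335000
  k2 = f(0.220000, -3.033700) = -4.180635
  u ← -2.300000 + (0.22/2)·(-3.335000 + (-4.180635)) = -3.126720
x=0.220000, u=-3.126720:
  k1 = f(0.220000, -3.126720) = -4.315514
  k2 = f(0.440000, -4.076133) = -5.484453
  u ← -3.126720 + (0.22/2)·(-4.315514 + (-5.484453)) = -4.204716
u(0.44) ≈ -4.2047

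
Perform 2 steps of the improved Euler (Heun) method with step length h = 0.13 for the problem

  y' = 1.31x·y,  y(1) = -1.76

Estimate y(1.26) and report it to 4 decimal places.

-2.5806

Heun: k1 = f(x_n, y_n); k2 = f(x_n + h, y_n + h·k1); y_{n+1} = y_n + (h/2)·(k1 + k2).
x=1.000000, y=-1.760000:
  k1 = f(1.000000, -1.760000) = -2.305600
  k2 = f(1.130000, -2.059728) = -3.049015
  y ← -1.760000 + (0.13/2)·(-2.305600 + (-3.049015)) = -2.108050
x=1.130000, y=-2.108050:
  k1 = f(1.130000, -2.108050) = -3.120546
  k2 = f(1.260000, -2.513721) = -4.149148
  y ← -2.108050 + (0.13/2)·(-3.120546 + (-4.149148)) = -2.580580
y(1.26) ≈ -2.5806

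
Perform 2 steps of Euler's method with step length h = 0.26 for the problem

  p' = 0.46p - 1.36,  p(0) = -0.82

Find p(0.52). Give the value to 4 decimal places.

Euler: p_{n+1} = p_n + h·f(x_n, p_n).
x=0.000000, p=-0.820000: f=-1.737200 → p ← -0.820000 + 0.26·(-1.737200) = -1.271672
x=0.260000, p=-1.271672: f=-1.944969 → p ← -1.271672 + 0.26·(-1.944969) = -1.777364
p(0.52) ≈ -1.7774

-1.7774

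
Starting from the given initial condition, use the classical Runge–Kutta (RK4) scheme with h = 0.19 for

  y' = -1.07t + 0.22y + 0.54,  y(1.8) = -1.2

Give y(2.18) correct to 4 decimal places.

-1.9334

RK4: k1 = f(t_n, y_n); k2 = f(t_n + h/2, y_n + (h/2)·k1); k3 = f(t_n + h/2, y_n + (h/2)·k2); k4 = f(t_n + h, y_n + h·k3); y_{n+1} = y_n + (h/6)·(k1 + 2k2 + 2k3 + k4).
t=1.800000, y=-1.200000:
  k1 = f(1.800000, -1.200000) = -1.650000
  k2 = f(1.895000, -1.356750) = -1.786135
  k3 = f(1.895000, -1.369683) = -1.788980
  k4 = f(1.990000, -1.539906) = -1.928079
  y ← -1.200000 + (0.19/6)·(k1 + 2k2 + 2k3 + k4) = -1.539730
t=1.990000, y=-1.539730:
  k1 = f(1.990000, -1.539730) = -1.928041
  k2 = f(2.085000, -1.722894) = -2.069987
  k3 = f(2.085000, -1.736379) = -2.072953
  k4 = f(2.180000, -1.933591) = -2.217990
  y ← -1.539730 + (0.19/6)·(k1 + 2k2 + 2k3 + k4) = -1.933407
y(2.18) ≈ -1.9334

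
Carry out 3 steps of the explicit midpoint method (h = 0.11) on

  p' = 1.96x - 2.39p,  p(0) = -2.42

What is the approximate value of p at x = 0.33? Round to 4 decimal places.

Midpoint: k1 = f(x_n, p_n); k2 = f(x_n + h/2, p_n + (h/2)·k1); p_{n+1} = p_n + h·k2.
x=0.000000, p=-2.420000:
  k1 = f(0.000000, -2.420000) = 5.783800
  k2 = f(0.055000, -2.101891) = 5.131319
  p ← -2.420000 + 0.11·5.131319 = -1.855555
x=0.110000, p=-1.855555:
  k1 = f(0.110000, -1.855555) = 4.650376
  k2 = f(0.165000, -1.599784) = 4.146884
  p ← -1.855555 + 0.11·4.146884 = -1.399398
x=0.220000, p=-1.399398:
  k1 = f(0.220000, -1.399398) = 3.775760
  k2 = f(0.275000, -1.191731) = 3.387237
  p ← -1.399398 + 0.11·3.387237 = -1.026802
p(0.33) ≈ -1.0268

-1.0268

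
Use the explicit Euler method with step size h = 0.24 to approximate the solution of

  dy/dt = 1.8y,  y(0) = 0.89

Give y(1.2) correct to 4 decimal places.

5.3593

Euler: y_{n+1} = y_n + h·f(t_n, y_n).
t=0.000000, y=0.890000: f=1.602000 → y ← 0.890000 + 0.24·1.602000 = 1.274480
t=0.240000, y=1.274480: f=2.294064 → y ← 1.274480 + 0.24·2.294064 = 1.825055
t=0.480000, y=1.825055: f=3.285100 → y ← 1.825055 + 0.24·3.285100 = 2.613479
t=0.720000, y=2.613479: f=4.704263 → y ← 2.613479 + 0.24·4.704263 = 3.742502
t=0.960000, y=3.742502: f=6.736504 → y ← 3.742502 + 0.24·6.736504 = 5.359263
y(1.2) ≈ 5.3593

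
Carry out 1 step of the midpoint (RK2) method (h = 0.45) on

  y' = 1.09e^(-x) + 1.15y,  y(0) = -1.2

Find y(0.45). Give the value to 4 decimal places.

Midpoint: k1 = f(x_n, y_n); k2 = f(x_n + h/2, y_n + (h/2)·k1); y_{n+1} = y_n + h·k2.
x=0.000000, y=-1.200000:
  k1 = f(0.000000, -1.200000) = -0.290000
  k2 = f(0.225000, -1.265250) = -0.584655
  y ← -1.200000 + 0.45·(-0.584655) = -1.463095
y(0.45) ≈ -1.4631

-1.4631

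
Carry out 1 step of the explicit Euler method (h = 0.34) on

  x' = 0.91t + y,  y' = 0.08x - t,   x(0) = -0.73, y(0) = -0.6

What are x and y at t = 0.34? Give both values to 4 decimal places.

Euler on (x,y): x_{n+1} = x_n + h·x', y_{n+1} = y_n + h·y'.
0.000000: (-0.730000, -0.600000); f=(-0.600000, -0.058400) → (-0.934000, -0.619856)
(x(0.34), y(0.34)) ≈ (-0.9340, -0.6199)

-0.9340, -0.6199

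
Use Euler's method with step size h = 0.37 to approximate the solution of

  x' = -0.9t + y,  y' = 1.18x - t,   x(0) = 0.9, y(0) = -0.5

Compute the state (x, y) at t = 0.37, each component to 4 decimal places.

0.7150, -0.1071

Euler on (x,y): x_{n+1} = x_n + h·x', y_{n+1} = y_n + h·y'.
0.000000: (0.900000, -0.500000); f=(-0.500000, 1.062000) → (0.715000, -0.107060)
(x(0.37), y(0.37)) ≈ (0.7150, -0.1071)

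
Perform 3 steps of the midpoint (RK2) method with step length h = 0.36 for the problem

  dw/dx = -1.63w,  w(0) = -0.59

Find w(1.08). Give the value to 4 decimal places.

-0.1183

Midpoint: k1 = f(x_n, w_n); k2 = f(x_n + h/2, w_n + (h/2)·k1); w_{n+1} = w_n + h·k2.
x=0.000000, w=-0.590000:
  k1 = f(0.000000, -0.590000) = 0.961700
  k2 = f(0.180000, -0.416894) = 0.679537
  w ← -0.590000 + 0.36·0.679537 = -0.345367
x=0.360000, w=-0.345367:
  k1 = f(0.360000, -0.345367) = 0.562948
  k2 = f(0.540000, -0.244036) = 0.397779
  w ← -0.345367 + 0.36·0.397779 = -0.202166
x=0.720000, w=-0.202166:
  k1 = f(0.720000, -0.202166) = 0.329531
  k2 = f(0.900000, -0.142851) = 0.232847
  w ← -0.202166 + 0.36·0.232847 = -0.118341
w(1.08) ≈ -0.1183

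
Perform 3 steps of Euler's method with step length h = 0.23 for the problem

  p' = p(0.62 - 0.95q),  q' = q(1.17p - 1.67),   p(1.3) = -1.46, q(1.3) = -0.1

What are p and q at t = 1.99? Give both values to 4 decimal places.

Euler on (p,q): p_{n+1} = p_n + h·p', q_{n+1} = q_n + h·q'.
1.300000: (-1.460000, -0.100000); f=(-1.043900, 0.337820) → (-1.700097, -0.022301)
1.530000: (-1.700097, -0.022301); f=(-1.090079, 0.081603) → (-1.950815, -0.003533)
1.760000: (-1.950815, -0.003533); f=(-1.216052, 0.013963) → (-2.230507, -0.000321)
(p(1.99), q(1.99)) ≈ (-2.2305, -0.0003)

-2.2305, -0.0003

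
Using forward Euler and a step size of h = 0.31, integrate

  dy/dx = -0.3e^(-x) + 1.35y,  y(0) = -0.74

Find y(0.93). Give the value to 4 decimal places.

Euler: y_{n+1} = y_n + h·f(x_n, y_n).
x=0.000000, y=-0.740000: f=-1.299000 → y ← -0.740000 + 0.31·(-1.299000) = -1.142690
x=0.310000, y=-1.142690: f=-1.762666 → y ← -1.142690 + 0.31·(-1.762666) = -1.689116
x=0.620000, y=-1.689116: f=-2.441690 → y ← -1.689116 + 0.31·(-2.441690) = -2.446040
y(0.93) ≈ -2.4460

-2.4460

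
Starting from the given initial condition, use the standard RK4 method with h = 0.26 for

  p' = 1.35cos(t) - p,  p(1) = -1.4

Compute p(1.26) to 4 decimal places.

-0.9496

RK4: k1 = f(t_n, p_n); k2 = f(t_n + h/2, p_n + (h/2)·k1); k3 = f(t_n + h/2, p_n + (h/2)·k2); k4 = f(t_n + h, p_n + h·k3); p_{n+1} = p_n + (h/6)·(k1 + 2k2 + 2k3 + k4).
t=1.000000, p=-1.400000:
  k1 = f(1.000000, -1.400000) = 2.129408
  k2 = f(1.130000, -1.123177) = 1.699168
  k3 = f(1.130000, -1.179108) = 1.755099
  k4 = f(1.260000, -0.943674) = 1.356527
  p ← -1.400000 + (0.26/6)·(k1 + 2k2 + 2k3 + k4) = -0.949573
p(1.26) ≈ -0.9496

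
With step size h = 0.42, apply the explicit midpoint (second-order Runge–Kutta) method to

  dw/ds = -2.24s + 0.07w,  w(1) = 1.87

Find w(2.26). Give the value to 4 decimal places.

Midpoint: k1 = f(s_n, w_n); k2 = f(s_n + h/2, w_n + (h/2)·k1); w_{n+1} = w_n + h·k2.
s=1.000000, w=1.870000:
  k1 = f(1.000000, 1.870000) = -2.109100
  k2 = f(1.210000, 1.427089) = -2.610504
  w ← 1.870000 + 0.42·(-2.610504) = 0.773588
s=1.420000, w=0.773588:
  k1 = f(1.420000, 0.773588) = -3.126649
  k2 = f(1.630000, 0.116992) = -3.643011
  w ← 0.773588 + 0.42·(-3.643011) = -0.756476
s=1.840000, w=-0.756476:
  k1 = f(1.840000, -0.756476) = -4.174553
  k2 = f(2.050000, -1.633132) = -4.706319
  w ← -0.756476 + 0.42·(-4.706319) = -2.733130
w(2.26) ≈ -2.7331

-2.7331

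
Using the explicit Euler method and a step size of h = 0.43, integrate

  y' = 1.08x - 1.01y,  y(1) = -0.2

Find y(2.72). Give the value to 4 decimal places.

1.8282

Euler: y_{n+1} = y_n + h·f(x_n, y_n).
x=1.000000, y=-0.200000: f=1.282000 → y ← -0.200000 + 0.43·1.282000 = 0.351260
x=1.430000, y=0.351260: f=1.189627 → y ← 0.351260 + 0.43·1.189627 = 0.862800
x=1.860000, y=0.862800: f=1.137372 → y ← 0.862800 + 0.43·1.137372 = 1.351870
x=2.290000, y=1.351870: f=1.107811 → y ← 1.351870 + 0.43·1.107811 = 1.828229
y(2.72) ≈ 1.8282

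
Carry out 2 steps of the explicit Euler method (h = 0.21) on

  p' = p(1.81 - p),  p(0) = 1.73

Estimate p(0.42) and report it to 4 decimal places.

1.7779

Euler: p_{n+1} = p_n + h·f(t_n, p_n).
t=0.000000, p=1.730000: f=0.138400 → p ← 1.730000 + 0.21·0.138400 = 1.759064
t=0.210000, p=1.759064: f=0.089600 → p ← 1.759064 + 0.21·0.089600 = 1.777880
p(0.42) ≈ 1.7779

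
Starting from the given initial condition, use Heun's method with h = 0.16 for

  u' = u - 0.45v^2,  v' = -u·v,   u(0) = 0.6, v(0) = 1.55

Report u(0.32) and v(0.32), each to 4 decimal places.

Heun on (u,v): k1 = f(x_n, state_n); k2 = f(x_n + h, state_n + h·k1); state_{n+1} = state_n + (h/2)·(k1 + k2).
0.000000: (0.600000, 1.550000)
  k1 = (-0.481125, -0.930000)
  predictor → (0.523020, 1.401200)
  k2 = (-0.360493, -0.732856)
  → (0.532671, 1.416972)
0.160000: (0.532671, 1.416972)
  k1 = (-0.370843, -0.754779)
  predictor → (0.473336, 1.296207)
  k2 = (-0.282733, -0.613541)
  → (0.480385, 1.307506)
(u(0.32), v(0.32)) ≈ (0.4804, 1.3075)

0.4804, 1.3075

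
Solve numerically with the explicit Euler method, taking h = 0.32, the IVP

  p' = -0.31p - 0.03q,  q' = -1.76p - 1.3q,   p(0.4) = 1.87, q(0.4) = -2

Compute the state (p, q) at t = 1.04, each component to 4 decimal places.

1.5560, -2.2567

Euler on (p,q): p_{n+1} = p_n + h·p', q_{n+1} = q_n + h·q'.
0.400000: (1.870000, -2.000000); f=(-0.519700, -0.691200) → (1.703696, -2.221184)
0.720000: (1.703696, -2.221184); f=(-0.461510, -0.110966) → (1.556013, -2.256693)
(p(1.04), q(1.04)) ≈ (1.5560, -2.2567)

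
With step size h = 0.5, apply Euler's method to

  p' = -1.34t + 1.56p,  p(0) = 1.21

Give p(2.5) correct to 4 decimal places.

14.4804

Euler: p_{n+1} = p_n + h·f(t_n, p_n).
t=0.000000, p=1.210000: f=1.887600 → p ← 1.210000 + 0.5·1.887600 = 2.153800
t=0.500000, p=2.153800: f=2.689928 → p ← 2.153800 + 0.5·2.689928 = 3.498764
t=1.000000, p=3.498764: f=4.118072 → p ← 3.498764 + 0.5·4.118072 = 5.557800
t=1.500000, p=5.557800: f=6.660168 → p ← 5.557800 + 0.5·6.660168 = 8.887884
t=2.000000, p=8.887884: f=11.185099 → p ← 8.887884 + 0.5·11.185099 = 14.480433
p(2.5) ≈ 14.4804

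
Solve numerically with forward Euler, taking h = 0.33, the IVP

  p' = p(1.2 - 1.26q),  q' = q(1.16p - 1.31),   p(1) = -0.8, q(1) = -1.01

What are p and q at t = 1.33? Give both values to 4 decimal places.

Euler on (p,q): p_{n+1} = p_n + h·p', q_{n+1} = q_n + h·q'.
1.000000: (-0.800000, -1.010000); f=(-1.978080, 2.260380) → (-1.452766, -0.264075)
(p(1.33), q(1.33)) ≈ (-1.4528, -0.2641)

-1.4528, -0.2641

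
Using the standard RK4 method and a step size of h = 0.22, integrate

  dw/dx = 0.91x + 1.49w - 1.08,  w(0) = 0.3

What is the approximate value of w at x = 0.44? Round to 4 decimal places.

RK4: k1 = f(x_n, w_n); k2 = f(x_n + h/2, w_n + (h/2)·k1); k3 = f(x_n + h/2, w_n + (h/2)·k2); k4 = f(x_n + h, w_n + h·k3); w_{n+1} = w_n + (h/6)·(k1 + 2k2 + 2k3 + k4).
x=0.000000, w=0.300000:
  k1 = f(0.000000, 0.300000) = -0.633000
  k2 = f(0.110000, 0.230370) = -0.636649
  k3 = f(0.110000, 0.229969) = -0.637247
  k4 = f(0.220000, 0.159806) = -0.641689
  w ← 0.300000 + (0.22/6)·(k1 + 2k2 + 2k3 + k4) = 0.159842
x=0.220000, w=0.159842:
  k1 = f(0.220000, 0.159842) = -0.641635
  k2 = f(0.330000, 0.089263) = -0.646699
  k3 = f(0.330000, 0.088706) = -0.647529
  k4 = f(0.440000, 0.017386) = -0.653695
  w ← 0.159842 + (0.22/6)·(k1 + 2k2 + 2k3 + k4) = 0.017437
w(0.44) ≈ 0.0174

0.0174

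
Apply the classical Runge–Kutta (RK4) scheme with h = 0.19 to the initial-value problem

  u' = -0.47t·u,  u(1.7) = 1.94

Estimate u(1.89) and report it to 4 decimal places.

RK4: k1 = f(t_n, u_n); k2 = f(t_n + h/2, u_n + (h/2)·k1); k3 = f(t_n + h/2, u_n + (h/2)·k2); k4 = f(t_n + h, u_n + h·k3); u_{n+1} = u_n + (h/6)·(k1 + 2k2 + 2k3 + k4).
t=1.700000, u=1.940000:
  k1 = f(1.700000, 1.940000) = -1.550060
  k2 = f(1.795000, 1.792744) = -1.512449
  k3 = f(1.795000, 1.796317) = -1.515463
  k4 = f(1.890000, 1.652062) = -1.467527
  u ← 1.940000 + (0.19/6)·(k1 + 2k2 + 2k3 + k4) = 1.652675
u(1.89) ≈ 1.6527

1.6527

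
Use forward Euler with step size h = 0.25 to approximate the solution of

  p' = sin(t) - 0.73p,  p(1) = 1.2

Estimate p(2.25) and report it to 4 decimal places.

Euler: p_{n+1} = p_n + h·f(t_n, p_n).
t=1.000000, p=1.200000: f=-0.034529 → p ← 1.200000 + 0.25·(-0.034529) = 1.191368
t=1.250000, p=1.191368: f=0.079286 → p ← 1.191368 + 0.25·0.079286 = 1.211189
t=1.500000, p=1.211189: f=0.113327 → p ← 1.211189 + 0.25·0.113327 = 1.239521
t=1.750000, p=1.239521: f=0.079136 → p ← 1.239521 + 0.25·0.079136 = 1.259305
t=2.000000, p=1.259305: f=-0.009995 → p ← 1.259305 + 0.25·(-0.009995) = 1.256806
p(2.25) ≈ 1.2568

1.2568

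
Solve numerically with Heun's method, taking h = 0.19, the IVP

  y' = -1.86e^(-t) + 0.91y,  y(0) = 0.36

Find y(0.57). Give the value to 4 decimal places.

-0.4840

Heun: k1 = f(t_n, y_n); k2 = f(t_n + h, y_n + h·k1); y_{n+1} = y_n + (h/2)·(k1 + k2).
t=0.000000, y=0.360000:
  k1 = f(0.000000, 0.360000) = -1.532400
  k2 = f(0.190000, 0.068844) = -1.475496
  y ← 0.360000 + (0.19/2)·(-1.532400 + (-1.475496)) = 0.074250
t=0.190000, y=0.074250:
  k1 = f(0.190000, 0.074250) = -1.470577
  k2 = f(0.380000, -0.205160) = -1.458678
  y ← 0.074250 + (0.19/2)·(-1.470577 + (-1.458678)) = -0.204029
t=0.380000, y=-0.204029:
  k1 = f(0.380000, -0.204029) = -1.457649
  k2 = f(0.570000, -0.480983) = -1.489571
  y ← -0.204029 + (0.19/2)·(-1.457649 + (-1.489571)) = -0.484015
y(0.57) ≈ -0.4840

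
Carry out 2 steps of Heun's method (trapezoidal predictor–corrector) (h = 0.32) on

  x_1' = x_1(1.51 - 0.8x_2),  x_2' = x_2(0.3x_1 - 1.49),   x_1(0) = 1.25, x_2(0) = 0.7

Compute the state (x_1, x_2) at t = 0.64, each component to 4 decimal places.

2.5128, 0.3816

Heun on (x_1,x_2): k1 = f(t_n, state_n); k2 = f(t_n + h, state_n + h·k1); state_{n+1} = state_n + (h/2)·(k1 + k2).
0.000000: (1.250000, 0.700000)
  k1 = (1.187500, -0.780500)
  predictor → (1.630000, 0.450240)
  k2 = (1.874187, -0.450690)
  → (1.739870, 0.503010)
0.320000: (1.739870, 0.503010)
  k1 = (1.927067, -0.486933)
  predictor → (2.356531, 0.347191)
  k2 = (2.903829, -0.271865)
  → (2.512813, 0.381602)
(x_1(0.64), x_2(0.64)) ≈ (2.5128, 0.3816)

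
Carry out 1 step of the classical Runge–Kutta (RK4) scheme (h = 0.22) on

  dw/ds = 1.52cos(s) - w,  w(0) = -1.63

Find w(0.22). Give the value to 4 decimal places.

-1.0105

RK4: k1 = f(s_n, w_n); k2 = f(s_n + h/2, w_n + (h/2)·k1); k3 = f(s_n + h/2, w_n + (h/2)·k2); k4 = f(s_n + h, w_n + h·k3); w_{n+1} = w_n + (h/6)·(k1 + 2k2 + 2k3 + k4).
s=0.000000, w=-1.630000:
  k1 = f(0.000000, -1.630000) = 3.150000
  k2 = f(0.110000, -1.283500) = 2.794313
  k3 = f(0.110000, -1.322626) = 2.833439
  k4 = f(0.220000, -1.006643) = 2.490008
  w ← -1.630000 + (0.22/6)·(k1 + 2k2 + 2k3 + k4) = -1.010498
w(0.22) ≈ -1.0105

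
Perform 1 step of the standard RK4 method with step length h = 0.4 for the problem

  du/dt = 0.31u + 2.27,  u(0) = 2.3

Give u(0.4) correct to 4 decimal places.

3.5703

RK4: k1 = f(t_n, u_n); k2 = f(t_n + h/2, u_n + (h/2)·k1); k3 = f(t_n + h/2, u_n + (h/2)·k2); k4 = f(t_n + h, u_n + h·k3); u_{n+1} = u_n + (h/6)·(k1 + 2k2 + 2k3 + k4).
t=0.000000, u=2.300000:
  k1 = f(0.000000, 2.300000) = 2.983000
  k2 = f(0.200000, 2.896600) = 3.167946
  k3 = f(0.200000, 2.933589) = 3.179413
  k4 = f(0.400000, 3.571765) = 3.377247
  u ← 2.300000 + (0.4/6)·(k1 + 2k2 + 2k3 + k4) = 3.570331
u(0.4) ≈ 3.5703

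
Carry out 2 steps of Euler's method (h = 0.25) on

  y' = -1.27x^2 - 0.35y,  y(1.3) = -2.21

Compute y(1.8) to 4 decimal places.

Euler: y_{n+1} = y_n + h·f(x_n, y_n).
x=1.300000, y=-2.210000: f=-1.372800 → y ← -2.210000 + 0.25·(-1.372800) = -2.553200
x=1.550000, y=-2.553200: f=-2.157555 → y ← -2.553200 + 0.25·(-2.157555) = -3.092589
y(1.8) ≈ -3.0926

-3.0926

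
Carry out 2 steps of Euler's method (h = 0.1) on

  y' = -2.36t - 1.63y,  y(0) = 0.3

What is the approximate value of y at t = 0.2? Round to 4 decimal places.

Euler: y_{n+1} = y_n + h·f(t_n, y_n).
t=0.000000, y=0.300000: f=-0.489000 → y ← 0.300000 + 0.1·(-0.489000) = 0.251100
t=0.100000, y=0.251100: f=-0.645293 → y ← 0.251100 + 0.1·(-0.645293) = 0.186571
y(0.2) ≈ 0.1866

0.1866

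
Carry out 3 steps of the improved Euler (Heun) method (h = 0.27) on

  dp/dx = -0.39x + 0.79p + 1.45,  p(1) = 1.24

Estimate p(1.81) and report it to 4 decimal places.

3.3785

Heun: k1 = f(x_n, p_n); k2 = f(x_n + h, p_n + h·k1); p_{n+1} = p_n + (h/2)·(k1 + k2).
x=1.000000, p=1.240000:
  k1 = f(1.000000, 1.240000) = 2.039600
  k2 = f(1.270000, 1.790692) = 2.369347
  p ← 1.240000 + (0.27/2)·(2.039600 + 2.369347) = 1.835208
x=1.270000, p=1.835208:
  k1 = f(1.270000, 1.835208) = 2.404514
  k2 = f(1.540000, 2.484427) = 2.812097
  p ← 1.835208 + (0.27/2)·(2.404514 + 2.812097) = 2.539450
x=1.540000, p=2.539450:
  k1 = f(1.540000, 2.539450) = 2.855566
  k2 = f(1.810000, 3.310453) = 3.359358
  p ← 2.539450 + (0.27/2)·(2.855566 + 3.359358) = 3.378465
p(1.81) ≈ 3.3785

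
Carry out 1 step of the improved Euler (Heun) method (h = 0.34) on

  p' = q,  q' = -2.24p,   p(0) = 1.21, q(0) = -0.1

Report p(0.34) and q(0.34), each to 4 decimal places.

1.0193, -1.0086

Heun on (p,q): k1 = f(t_n, state_n); k2 = f(t_n + h, state_n + h·k1); state_{n+1} = state_n + (h/2)·(k1 + k2).
0.000000: (1.210000, -0.100000)
  k1 = (-0.100000, -2.710400)
  predictor → (1.176000, -1.021536)
  k2 = (-1.021536, -2.634240)
  → (1.019339, -1.008589)
(p(0.34), q(0.34)) ≈ (1.0193, -1.0086)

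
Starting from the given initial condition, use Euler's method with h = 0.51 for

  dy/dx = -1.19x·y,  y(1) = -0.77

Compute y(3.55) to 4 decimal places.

Euler: y_{n+1} = y_n + h·f(x_n, y_n).
x=1.000000, y=-0.770000: f=0.916300 → y ← -0.770000 + 0.51·0.916300 = -0.302687
x=1.510000, y=-0.302687: f=0.543898 → y ← -0.302687 + 0.51·0.543898 = -0.025299
x=2.020000, y=-0.025299: f=0.060813 → y ← -0.025299 + 0.51·0.060813 = 0.005716
x=2.530000, y=0.005716: f=-0.017209 → y ← 0.005716 + 0.51·(-0.017209) = -0.003061
x=3.040000, y=-0.003061: f=0.011072 → y ← -0.003061 + 0.51·0.011072 = 0.002586
y(3.55) ≈ 0.0026

0.0026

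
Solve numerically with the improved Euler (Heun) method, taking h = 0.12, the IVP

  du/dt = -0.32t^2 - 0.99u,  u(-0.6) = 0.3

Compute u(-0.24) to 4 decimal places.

0.1930

Heun: k1 = f(t_n, u_n); k2 = f(t_n + h, u_n + h·k1); u_{n+1} = u_n + (h/2)·(k1 + k2).
t=-0.600000, u=0.300000:
  k1 = f(-0.600000, 0.300000) = -0.412200
  k2 = f(-0.480000, 0.250536) = -0.321759
  u ← 0.300000 + (0.12/2)·(-0.412200 + (-0.321759)) = 0.255962
t=-0.480000, u=0.255962:
  k1 = f(-0.480000, 0.255962) = -0.327131
  k2 = f(-0.360000, 0.216707) = -0.256012
  u ← 0.255962 + (0.12/2)·(-0.327131 + (-0.256012)) = 0.220974
t=-0.360000, u=0.220974:
  k1 = f(-0.360000, 0.220974) = -0.260236
  k2 = f(-0.240000, 0.189746) = -0.206280
  u ← 0.220974 + (0.12/2)·(-0.260236 + (-0.206280)) = 0.192983
u(-0.24) ≈ 0.1930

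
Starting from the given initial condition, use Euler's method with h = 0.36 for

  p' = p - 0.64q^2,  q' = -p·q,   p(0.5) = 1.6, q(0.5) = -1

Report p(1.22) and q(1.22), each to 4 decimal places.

Euler on (p,q): p_{n+1} = p_n + h·p', q_{n+1} = q_n + h·q'.
0.500000: (1.600000, -1.000000); f=(0.960000, 1.600000) → (1.945600, -0.424000)
0.860000: (1.945600, -0.424000); f=(1.830543, 0.824934) → (2.604596, -0.127024)
(p(1.22), q(1.22)) ≈ (2.6046, -0.1270)

2.6046, -0.1270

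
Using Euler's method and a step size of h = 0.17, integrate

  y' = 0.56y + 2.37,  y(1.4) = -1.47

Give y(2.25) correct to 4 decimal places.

0.1201

Euler: y_{n+1} = y_n + h·f(t_n, y_n).
t=1.400000, y=-1.470000: f=1.546800 → y ← -1.470000 + 0.17·1.546800 = -1.207044
t=1.570000, y=-1.207044: f=1.694055 → y ← -1.207044 + 0.17·1.694055 = -0.919055
t=1.740000, y=-0.919055: f=1.855329 → y ← -0.919055 + 0.17·1.855329 = -0.603649
t=1.910000, y=-0.603649: f=2.031957 → y ← -0.603649 + 0.17·2.031957 = -0.258216
t=2.080000, y=-0.258216: f=2.225399 → y ← -0.258216 + 0.17·2.225399 = 0.120102
y(2.25) ≈ 0.1201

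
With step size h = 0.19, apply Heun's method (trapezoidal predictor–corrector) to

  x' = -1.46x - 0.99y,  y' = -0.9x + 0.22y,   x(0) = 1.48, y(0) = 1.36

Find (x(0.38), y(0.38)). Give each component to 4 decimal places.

0.5166, 1.1487

Heun on (x,y): k1 = f(t_n, state_n); k2 = f(t_n + h, state_n + h·k1); state_{n+1} = state_n + (h/2)·(k1 + k2).
0.000000: (1.480000, 1.360000)
  k1 = (-3.507200, -1.032800)
  predictor → (0.813632, 1.163768)
  k2 = (-2.340033, -0.476240)
  → (0.924513, 1.216641)
0.190000: (0.924513, 1.216641)
  k1 = (-2.554264, -0.564401)
  predictor → (0.439203, 1.109405)
  k2 = (-1.739547, -0.151213)
  → (0.516601, 1.148658)
(x(0.38), y(0.38)) ≈ (0.5166, 1.1487)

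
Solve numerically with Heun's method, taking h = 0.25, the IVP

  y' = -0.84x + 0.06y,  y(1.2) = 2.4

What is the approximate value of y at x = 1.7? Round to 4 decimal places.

1.8557

Heun: k1 = f(x_n, y_n); k2 = f(x_n + h, y_n + h·k1); y_{n+1} = y_n + (h/2)·(k1 + k2).
x=1.200000, y=2.400000:
  k1 = f(1.200000, 2.400000) = -0.864000
  k2 = f(1.450000, 2.184000) = -1.086960
  y ← 2.400000 + (0.25/2)·(-0.864000 + (-1.086960)) = 2.156130
x=1.450000, y=2.156130:
  k1 = f(1.450000, 2.156130) = -1.088632
  k2 = f(1.700000, 1.883972) = -1.314962
  y ← 2.156130 + (0.25/2)·(-1.088632 + (-1.314962)) = 1.855681
y(1.7) ≈ 1.8557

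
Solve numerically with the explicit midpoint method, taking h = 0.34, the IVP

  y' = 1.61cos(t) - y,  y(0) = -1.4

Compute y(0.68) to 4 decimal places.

-0.0109

Midpoint: k1 = f(t_n, y_n); k2 = f(t_n + h/2, y_n + (h/2)·k1); y_{n+1} = y_n + h·k2.
t=0.000000, y=-1.400000:
  k1 = f(0.000000, -1.400000) = 3.010000
  k2 = f(0.170000, -0.888300) = 2.475091
  y ← -1.400000 + 0.34·2.475091 = -0.558469
t=0.340000, y=-0.558469:
  k1 = f(0.340000, -0.558469) = 2.076304
  k2 = f(0.510000, -0.205497) = 1.610616
  y ← -0.558469 + 0.34·1.610616 = -0.010859
y(0.68) ≈ -0.0109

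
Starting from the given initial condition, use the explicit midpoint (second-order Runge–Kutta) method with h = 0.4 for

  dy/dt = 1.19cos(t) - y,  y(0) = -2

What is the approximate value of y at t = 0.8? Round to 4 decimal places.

Midpoint: k1 = f(t_n, y_n); k2 = f(t_n + h/2, y_n + (h/2)·k1); y_{n+1} = y_n + h·k2.
t=0.000000, y=-2.000000:
  k1 = f(0.000000, -2.000000) = 3.190000
  k2 = f(0.200000, -1.362000) = 2.528279
  y ← -2.000000 + 0.4·2.528279 = -0.988688
t=0.400000, y=-0.988688:
  k1 = f(0.400000, -0.988688) = 2.084751
  k2 = f(0.600000, -0.571738) = 1.553888
  y ← -0.988688 + 0.4·1.553888 = -0.367133
y(0.8) ≈ -0.3671

-0.3671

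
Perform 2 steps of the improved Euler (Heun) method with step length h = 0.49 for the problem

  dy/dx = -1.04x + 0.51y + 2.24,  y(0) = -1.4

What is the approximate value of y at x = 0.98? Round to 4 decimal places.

-0.0469

Heun: k1 = f(x_n, y_n); k2 = f(x_n + h, y_n + h·k1); y_{n+1} = y_n + (h/2)·(k1 + k2).
x=0.000000, y=-1.400000:
  k1 = f(0.000000, -1.400000) = 1.526000
  k2 = f(0.490000, -0.652260) = 1.397747
  y ← -1.400000 + (0.49/2)·(1.526000 + 1.397747) = -0.683682
x=0.490000, y=-0.683682:
  k1 = f(0.490000, -0.683682) = 1.381722
  k2 = f(0.980000, -0.006638) = 1.217415
  y ← -0.683682 + (0.49/2)·(1.381722 + 1.217415) = -0.046893
y(0.98) ≈ -0.0469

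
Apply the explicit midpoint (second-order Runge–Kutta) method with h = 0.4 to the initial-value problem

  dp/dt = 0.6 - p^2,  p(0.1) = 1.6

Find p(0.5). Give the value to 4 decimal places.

1.2563

Midpoint: k1 = f(t_n, p_n); k2 = f(t_n + h/2, p_n + (h/2)·k1); p_{n+1} = p_n + h·k2.
t=0.100000, p=1.600000:
  k1 = f(0.100000, 1.600000) = -1.960000
  k2 = f(0.300000, 1.208000) = -0.859264
  p ← 1.600000 + 0.4·(-0.859264) = 1.256294
p(0.5) ≈ 1.2563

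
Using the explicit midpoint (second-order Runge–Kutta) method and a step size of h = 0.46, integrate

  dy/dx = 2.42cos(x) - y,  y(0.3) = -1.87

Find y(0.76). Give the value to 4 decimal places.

Midpoint: k1 = f(x_n, y_n); k2 = f(x_n + h/2, y_n + (h/2)·k1); y_{n+1} = y_n + h·k2.
x=0.300000, y=-1.870000:
  k1 = f(0.300000, -1.870000) = 4.181914
  k2 = f(0.530000, -0.908160) = 2.996153
  y ← -1.870000 + 0.46·2.996153 = -0.491770
y(0.76) ≈ -0.4918

-0.4918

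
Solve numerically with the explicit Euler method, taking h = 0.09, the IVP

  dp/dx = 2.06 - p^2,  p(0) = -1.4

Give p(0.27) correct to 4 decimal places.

-1.3657

Euler: p_{n+1} = p_n + h·f(x_n, p_n).
x=0.000000, p=-1.400000: f=0.100000 → p ← -1.400000 + 0.09·0.100000 = -1.391000
x=0.090000, p=-1.391000: f=0.125119 → p ← -1.391000 + 0.09·0.125119 = -1.379739
x=0.180000, p=-1.379739: f=0.156319 → p ← -1.379739 + 0.09·0.156319 = -1.365671
p(0.27) ≈ -1.3657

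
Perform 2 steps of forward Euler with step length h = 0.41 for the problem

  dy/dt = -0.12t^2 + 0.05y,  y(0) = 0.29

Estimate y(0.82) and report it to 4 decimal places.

0.2937

Euler: y_{n+1} = y_n + h·f(t_n, y_n).
t=0.000000, y=0.290000: f=0.014500 → y ← 0.290000 + 0.41·0.014500 = 0.295945
t=0.410000, y=0.295945: f=-0.005375 → y ← 0.295945 + 0.41·(-0.005375) = 0.293741
y(0.82) ≈ 0.2937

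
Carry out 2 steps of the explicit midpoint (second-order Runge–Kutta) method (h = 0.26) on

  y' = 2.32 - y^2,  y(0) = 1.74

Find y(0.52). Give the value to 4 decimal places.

1.5827

Midpoint: k1 = f(t_n, y_n); k2 = f(t_n + h/2, y_n + (h/2)·k1); y_{n+1} = y_n + h·k2.
t=0.000000, y=1.740000:
  k1 = f(0.000000, 1.740000) = -0.707600
  k2 = f(0.130000, 1.648012) = -0.395944
  y ← 1.740000 + 0.26·(-0.395944) = 1.637055
t=0.260000, y=1.637055:
  k1 = f(0.260000, 1.637055) = -0.359948
  k2 = f(0.390000, 1.590261) = -0.208931
  y ← 1.637055 + 0.26·(-0.208931) = 1.582733
y(0.52) ≈ 1.5827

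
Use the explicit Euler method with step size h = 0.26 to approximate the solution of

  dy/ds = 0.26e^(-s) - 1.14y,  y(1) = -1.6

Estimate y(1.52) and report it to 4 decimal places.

Euler: y_{n+1} = y_n + h·f(s_n, y_n).
s=1.000000, y=-1.600000: f=1.919649 → y ← -1.600000 + 0.26·1.919649 = -1.100891
s=1.260000, y=-1.100891: f=1.328766 → y ← -1.100891 + 0.26·1.328766 = -0.755412
y(1.52) ≈ -0.7554

-0.7554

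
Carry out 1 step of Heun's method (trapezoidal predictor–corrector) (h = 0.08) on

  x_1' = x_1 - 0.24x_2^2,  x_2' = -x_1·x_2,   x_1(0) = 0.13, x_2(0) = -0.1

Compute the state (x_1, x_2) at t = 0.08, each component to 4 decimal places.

Heun on (x_1,x_2): k1 = f(t_n, state_n); k2 = f(t_n + h, state_n + h·k1); state_{n+1} = state_n + (h/2)·(k1 + k2).
0.000000: (0.130000, -0.100000)
  k1 = (0.127600, 0.013000)
  predictor → (0.140208, -0.098960)
  k2 = (0.137858, 0.013875)
  → (0.140618, -0.098925)
(x_1(0.08), x_2(0.08)) ≈ (0.1406, -0.0989)

0.1406, -0.0989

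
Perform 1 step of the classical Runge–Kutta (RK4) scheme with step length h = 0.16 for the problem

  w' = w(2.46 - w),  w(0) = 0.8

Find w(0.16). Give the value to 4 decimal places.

RK4: k1 = f(x_n, w_n); k2 = f(x_n + h/2, w_n + (h/2)·k1); k3 = f(x_n + h/2, w_n + (h/2)·k2); k4 = f(x_n + h, w_n + h·k3); w_{n+1} = w_n + (h/6)·(k1 + 2k2 + 2k3 + k4).
x=0.000000, w=0.800000:
  k1 = f(0.000000, 0.800000) = 1.328000
  k2 = f(0.080000, 0.906240) = 1.408079
  k3 = f(0.080000, 0.912646) = 1.412187
  k4 = f(0.160000, 1.025950) = 1.471264
  w ← 0.800000 + (0.16/6)·(k1 + 2k2 + 2k3 + k4) = 1.025061
w(0.16) ≈ 1.0251

1.0251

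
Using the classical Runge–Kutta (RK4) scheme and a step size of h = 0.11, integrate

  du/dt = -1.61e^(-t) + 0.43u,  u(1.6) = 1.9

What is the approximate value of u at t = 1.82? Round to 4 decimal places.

2.0211

RK4: k1 = f(t_n, u_n); k2 = f(t_n + h/2, u_n + (h/2)·k1); k3 = f(t_n + h/2, u_n + (h/2)·k2); k4 = f(t_n + h, u_n + h·k3); u_{n+1} = u_n + (h/6)·(k1 + 2k2 + 2k3 + k4).
t=1.600000, u=1.900000:
  k1 = f(1.600000, 1.900000) = 0.491947
  k2 = f(1.655000, 1.927057) = 0.520976
  k3 = f(1.655000, 1.928654) = 0.521663
  k4 = f(1.710000, 1.957383) = 0.550481
  u ← 1.900000 + (0.11/6)·(k1 + 2k2 + 2k3 + k4) = 1.957341
t=1.710000, u=1.957341:
  k1 = f(1.710000, 1.957341) = 0.550463
  k2 = f(1.765000, 1.987617) = 0.579064
  k3 = f(1.765000, 1.989190) = 0.579741
  k4 = f(1.820000, 2.021113) = 0.608217
  u ← 1.957341 + (0.11/6)·(k1 + 2k2 + 2k3 + k4) = 2.021073
u(1.82) ≈ 2.0211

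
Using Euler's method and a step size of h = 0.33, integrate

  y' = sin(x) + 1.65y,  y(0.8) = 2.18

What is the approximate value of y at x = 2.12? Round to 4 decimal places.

Euler: y_{n+1} = y_n + h·f(x_n, y_n).
x=0.800000, y=2.180000: f=4.314356 → y ← 2.180000 + 0.33·4.314356 = 3.603738
x=1.130000, y=3.603738: f=6.850579 → y ← 3.603738 + 0.33·6.850579 = 5.864429
x=1.460000, y=5.864429: f=10.670176 → y ← 5.864429 + 0.33·10.670176 = 9.385587
x=1.790000, y=9.385587: f=16.462289 → y ← 9.385587 + 0.33·16.462289 = 14.818142
y(2.12) ≈ 14.8181

14.8181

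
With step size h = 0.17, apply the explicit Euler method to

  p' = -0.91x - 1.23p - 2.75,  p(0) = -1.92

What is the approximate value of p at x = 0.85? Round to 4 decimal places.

Euler: p_{n+1} = p_n + h·f(x_n, p_n).
x=0.000000, p=-1.920000: f=-0.388400 → p ← -1.920000 + 0.17·(-0.388400) = -1.986028
x=0.170000, p=-1.986028: f=-0.461886 → p ← -1.986028 + 0.17·(-0.461886) = -2.064549
x=0.340000, p=-2.064549: f=-0.520005 → p ← -2.064549 + 0.17·(-0.520005) = -2.152949
x=0.510000, p=-2.152949: f=-0.565972 → p ← -2.152949 + 0.17·(-0.565972) = -2.249165
x=0.680000, p=-2.249165: f=-0.602327 → p ← -2.249165 + 0.17·(-0.602327) = -2.351560
p(0.85) ≈ -2.3516

-2.3516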